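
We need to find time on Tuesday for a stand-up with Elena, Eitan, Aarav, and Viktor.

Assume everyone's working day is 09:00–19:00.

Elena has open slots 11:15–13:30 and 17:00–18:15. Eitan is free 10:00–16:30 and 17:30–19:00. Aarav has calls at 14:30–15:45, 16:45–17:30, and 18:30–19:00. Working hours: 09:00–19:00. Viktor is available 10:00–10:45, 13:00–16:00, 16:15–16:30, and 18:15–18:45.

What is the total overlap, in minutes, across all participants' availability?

Aarav free within 09:00–19:00: 09:00–14:30, 15:45–16:45, 17:30–18:30.
Elena ∩ Eitan: 11:15–13:30, 17:30–18:15.
Elena ∩ Eitan ∩ Aarav: 11:15–13:30, 17:30–18:15.
Elena ∩ Eitan ∩ Aarav ∩ Viktor: 13:00–13:30.
Total common minutes: 30.

30 minutes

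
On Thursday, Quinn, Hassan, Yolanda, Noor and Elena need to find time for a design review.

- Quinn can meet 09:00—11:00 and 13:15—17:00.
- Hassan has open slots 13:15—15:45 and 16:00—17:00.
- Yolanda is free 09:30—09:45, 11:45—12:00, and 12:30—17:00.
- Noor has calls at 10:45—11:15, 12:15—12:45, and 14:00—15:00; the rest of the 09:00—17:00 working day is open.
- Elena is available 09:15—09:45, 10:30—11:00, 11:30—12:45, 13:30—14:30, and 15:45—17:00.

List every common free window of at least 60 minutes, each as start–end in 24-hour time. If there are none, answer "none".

Noor free within 09:00–17:00: 09:00–10:45, 11:15–12:15, 12:45–14:00, 15:00–17:00.
Quinn ∩ Hassan: 13:15–15:45, 16:00–17:00.
Quinn ∩ Hassan ∩ Yolanda: 13:15–15:45, 16:00–17:00.
Quinn ∩ Hassan ∩ Yolanda ∩ Noor: 13:15–14:00, 15:00–15:45, 16:00–17:00.
Quinn ∩ Hassan ∩ Yolanda ∩ Noor ∩ Elena: 13:30–14:00, 16:00–17:00.
Windows ≥ 60 min: 16:00–17:00.

16:00–17:00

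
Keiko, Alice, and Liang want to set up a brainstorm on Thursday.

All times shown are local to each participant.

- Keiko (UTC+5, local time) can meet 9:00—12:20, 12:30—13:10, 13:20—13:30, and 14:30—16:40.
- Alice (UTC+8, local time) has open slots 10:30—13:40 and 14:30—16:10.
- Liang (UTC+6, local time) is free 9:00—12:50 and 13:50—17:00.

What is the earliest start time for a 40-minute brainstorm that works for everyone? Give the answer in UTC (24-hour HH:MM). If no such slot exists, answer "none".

04:00

Keiko → UTC: 04:00–07:20, 07:30–08:10, 08:20–08:30, 09:30–11:40.
Alice → UTC: 02:30–05:40, 06:30–08:10.
Liang → UTC: 03:00–06:50, 07:50–11:00.
Keiko ∩ Alice: 04:00–05:40, 06:30–07:20, 07:30–08:10.
Keiko ∩ Alice ∩ Liang: 04:00–05:40, 06:30–06:50, 07:50–08:10.
Windows ≥ 40 min: 04:00–05:40.
Earliest such window starts at 04:00.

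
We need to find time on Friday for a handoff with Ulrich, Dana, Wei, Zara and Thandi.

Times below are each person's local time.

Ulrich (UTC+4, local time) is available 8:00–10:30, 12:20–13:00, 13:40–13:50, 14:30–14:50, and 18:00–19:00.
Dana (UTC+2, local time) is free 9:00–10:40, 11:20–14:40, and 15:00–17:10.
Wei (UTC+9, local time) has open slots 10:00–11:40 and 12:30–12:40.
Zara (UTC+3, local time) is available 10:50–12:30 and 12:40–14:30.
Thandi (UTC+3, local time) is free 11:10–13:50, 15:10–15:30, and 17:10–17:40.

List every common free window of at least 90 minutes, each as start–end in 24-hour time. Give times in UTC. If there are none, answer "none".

Ulrich → UTC: 04:00–06:30, 08:20–09:00, 09:40–09:50, 10:30–10:50, 14:00–15:00.
Dana → UTC: 07:00–08:40, 09:20–12:40, 13:00–15:10.
Wei → UTC: 01:00–02:40, 03:30–03:40.
Zara → UTC: 07:50–09:30, 09:40–11:30.
Thandi → UTC: 08:10–10:50, 12:10–12:30, 14:10–14:40.
Ulrich ∩ Dana: 08:20–08:40, 09:40–09:50, 10:30–10:50, 14:00–15:00.
Ulrich ∩ Dana ∩ Wei: (none).
Ulrich ∩ Dana ∩ Wei ∩ Zara: (none).
Ulrich ∩ Dana ∩ Wei ∩ Zara ∩ Thandi: (none).
Windows ≥ 90 min: (none).

none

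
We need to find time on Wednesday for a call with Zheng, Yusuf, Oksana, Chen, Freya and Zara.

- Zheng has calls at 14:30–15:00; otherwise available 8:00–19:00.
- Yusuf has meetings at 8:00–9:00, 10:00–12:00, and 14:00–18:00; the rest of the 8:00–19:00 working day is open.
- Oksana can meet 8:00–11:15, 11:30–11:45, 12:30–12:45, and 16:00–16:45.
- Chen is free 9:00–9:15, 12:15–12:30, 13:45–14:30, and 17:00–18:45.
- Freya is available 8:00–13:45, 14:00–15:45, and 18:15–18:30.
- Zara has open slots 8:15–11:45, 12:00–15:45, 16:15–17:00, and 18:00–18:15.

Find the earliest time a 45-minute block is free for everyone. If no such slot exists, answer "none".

Zheng free within 08:00–19:00: 08:00–14:30, 15:00–19:00.
Yusuf free within 08:00–19:00: 09:00–10:00, 12:00–14:00, 18:00–19:00.
Zheng ∩ Yusuf: 09:00–10:00, 12:00–14:00, 18:00–19:00.
Zheng ∩ Yusuf ∩ Oksana: 09:00–10:00, 12:30–12:45.
Zheng ∩ Yusuf ∩ Oksana ∩ Chen: 09:00–09:15.
Zheng ∩ Yusuf ∩ Oksana ∩ Chen ∩ Freya: 09:00–09:15.
Zheng ∩ Yusuf ∩ Oksana ∩ Chen ∩ Freya ∩ Zara: 09:00–09:15.
Windows ≥ 45 min: (none).

none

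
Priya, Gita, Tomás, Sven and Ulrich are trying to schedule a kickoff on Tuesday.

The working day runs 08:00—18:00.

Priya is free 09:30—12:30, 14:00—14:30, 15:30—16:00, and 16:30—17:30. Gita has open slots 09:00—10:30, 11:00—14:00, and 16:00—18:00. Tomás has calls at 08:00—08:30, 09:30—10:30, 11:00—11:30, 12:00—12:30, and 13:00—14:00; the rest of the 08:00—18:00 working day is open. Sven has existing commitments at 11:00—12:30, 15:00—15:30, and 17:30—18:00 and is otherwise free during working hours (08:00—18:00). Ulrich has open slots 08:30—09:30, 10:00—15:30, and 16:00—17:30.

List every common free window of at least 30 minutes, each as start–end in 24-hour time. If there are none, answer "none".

16:30–17:30

Tomás free within 08:00–18:00: 08:30–09:30, 10:30–11:00, 11:30–12:00, 12:30–13:00, 14:00–18:00.
Sven free within 08:00–18:00: 08:00–11:00, 12:30–15:00, 15:30–17:30.
Priya ∩ Gita: 09:30–10:30, 11:00–12:30, 16:30–17:30.
Priya ∩ Gita ∩ Tomás: 11:30–12:00, 16:30–17:30.
Priya ∩ Gita ∩ Tomás ∩ Sven: 16:30–17:30.
Priya ∩ Gita ∩ Tomás ∩ Sven ∩ Ulrich: 16:30–17:30.
Windows ≥ 30 min: 16:30–17:30.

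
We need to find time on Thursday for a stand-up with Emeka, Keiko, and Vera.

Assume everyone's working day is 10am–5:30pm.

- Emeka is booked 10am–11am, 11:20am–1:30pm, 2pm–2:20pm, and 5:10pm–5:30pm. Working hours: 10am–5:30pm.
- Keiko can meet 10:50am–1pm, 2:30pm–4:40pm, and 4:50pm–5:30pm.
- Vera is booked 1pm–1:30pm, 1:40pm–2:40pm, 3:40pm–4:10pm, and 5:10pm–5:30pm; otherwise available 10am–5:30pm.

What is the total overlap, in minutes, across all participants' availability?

130 minutes

Emeka free within 10:00–17:30: 11:00–11:20, 13:30–14:00, 14:20–17:10.
Vera free within 10:00–17:30: 10:00–13:00, 13:30–13:40, 14:40–15:40, 16:10–17:10.
Emeka ∩ Keiko: 11:00–11:20, 14:30–16:40, 16:50–17:10.
Emeka ∩ Keiko ∩ Vera: 11:00–11:20, 14:40–15:40, 16:10–16:40, 16:50–17:10.
Total common minutes: 20 + 60 + 30 + 20 = 130.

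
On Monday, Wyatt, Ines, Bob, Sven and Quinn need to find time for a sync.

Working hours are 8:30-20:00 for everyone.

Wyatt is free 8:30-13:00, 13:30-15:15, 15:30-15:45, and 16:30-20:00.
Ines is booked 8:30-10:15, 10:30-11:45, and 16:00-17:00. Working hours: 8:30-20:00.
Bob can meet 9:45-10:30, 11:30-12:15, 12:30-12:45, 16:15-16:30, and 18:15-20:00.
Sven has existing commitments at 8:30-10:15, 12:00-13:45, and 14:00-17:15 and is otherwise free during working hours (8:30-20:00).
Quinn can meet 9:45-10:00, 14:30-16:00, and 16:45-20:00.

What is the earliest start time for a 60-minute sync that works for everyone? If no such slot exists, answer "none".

18:15

Ines free within 08:30–20:00: 10:15–10:30, 11:45–16:00, 17:00–20:00.
Sven free within 08:30–20:00: 10:15–12:00, 13:45–14:00, 17:15–20:00.
Wyatt ∩ Ines: 10:15–10:30, 11:45–13:00, 13:30–15:15, 15:30–15:45, 17:00–20:00.
Wyatt ∩ Ines ∩ Bob: 10:15–10:30, 11:45–12:15, 12:30–12:45, 18:15–20:00.
Wyatt ∩ Ines ∩ Bob ∩ Sven: 10:15–10:30, 11:45–12:00, 18:15–20:00.
Wyatt ∩ Ines ∩ Bob ∩ Sven ∩ Quinn: 18:15–20:00.
Windows ≥ 60 min: 18:15–20:00.
Earliest such window starts at 18:15.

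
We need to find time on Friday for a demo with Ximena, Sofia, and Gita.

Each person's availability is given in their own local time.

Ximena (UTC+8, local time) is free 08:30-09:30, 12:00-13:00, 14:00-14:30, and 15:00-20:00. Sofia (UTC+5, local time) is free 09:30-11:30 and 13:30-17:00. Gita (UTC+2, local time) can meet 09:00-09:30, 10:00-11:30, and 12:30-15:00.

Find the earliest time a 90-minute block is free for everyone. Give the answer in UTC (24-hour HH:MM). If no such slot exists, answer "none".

Ximena → UTC: 00:30–01:30, 04:00–05:00, 06:00–06:30, 07:00–12:00.
Sofia → UTC: 04:30–06:30, 08:30–12:00.
Gita → UTC: 07:00–07:30, 08:00–09:30, 10:30–13:00.
Ximena ∩ Sofia: 04:30–05:00, 06:00–06:30, 08:30–12:00.
Ximena ∩ Sofia ∩ Gita: 08:30–09:30, 10:30–12:00.
Windows ≥ 90 min: 10:30–12:00.
Earliest such window starts at 10:30.

10:30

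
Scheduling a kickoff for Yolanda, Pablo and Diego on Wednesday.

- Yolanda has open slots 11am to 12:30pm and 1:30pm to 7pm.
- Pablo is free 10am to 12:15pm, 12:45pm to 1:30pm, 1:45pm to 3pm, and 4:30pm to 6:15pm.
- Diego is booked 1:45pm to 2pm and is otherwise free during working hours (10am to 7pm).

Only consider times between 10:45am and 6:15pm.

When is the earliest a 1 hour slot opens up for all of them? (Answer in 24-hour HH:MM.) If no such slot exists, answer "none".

11:00

Diego free within 10:00–19:00: 10:00–13:45, 14:00–19:00.
Yolanda ∩ Pablo: 11:00–12:15, 13:45–15:00, 16:30–18:15.
Yolanda ∩ Pablo ∩ Diego: 11:00–12:15, 14:00–15:00, 16:30–18:15.
Restricted to 10:45–18:15: 11:00–12:15, 14:00–15:00, 16:30–18:15.
Windows ≥ 60 min: 11:00–12:15, 14:00–15:00, 16:30–18:15.
Earliest such window starts at 11:00.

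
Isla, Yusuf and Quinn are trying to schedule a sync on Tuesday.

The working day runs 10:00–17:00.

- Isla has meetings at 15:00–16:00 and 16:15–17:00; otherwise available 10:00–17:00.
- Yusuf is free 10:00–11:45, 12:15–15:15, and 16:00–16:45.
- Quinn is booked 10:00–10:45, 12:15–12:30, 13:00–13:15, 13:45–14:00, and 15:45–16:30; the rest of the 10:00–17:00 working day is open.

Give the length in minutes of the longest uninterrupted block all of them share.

Isla free within 10:00–17:00: 10:00–15:00, 16:00–16:15.
Quinn free within 10:00–17:00: 10:45–12:15, 12:30–13:00, 13:15–13:45, 14:00–15:45, 16:30–17:00.
Isla ∩ Yusuf: 10:00–11:45, 12:15–15:00, 16:00–16:15.
Isla ∩ Yusuf ∩ Quinn: 10:45–11:45, 12:30–13:00, 13:15–13:45, 14:00–15:00.
Common window lengths: 60, 30, 30, 60 min; longest is 60.

60 minutes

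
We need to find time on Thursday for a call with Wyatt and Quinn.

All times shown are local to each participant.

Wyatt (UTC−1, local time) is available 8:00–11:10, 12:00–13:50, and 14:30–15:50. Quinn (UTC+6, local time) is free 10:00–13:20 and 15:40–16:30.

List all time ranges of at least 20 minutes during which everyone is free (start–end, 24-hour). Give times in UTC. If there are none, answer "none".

Wyatt → UTC: 09:00–12:10, 13:00–14:50, 15:30–16:50.
Quinn → UTC: 04:00–07:20, 09:40–10:30.
Wyatt ∩ Quinn: 09:40–10:30.
Windows ≥ 20 min: 09:40–10:30.

09:40–10:30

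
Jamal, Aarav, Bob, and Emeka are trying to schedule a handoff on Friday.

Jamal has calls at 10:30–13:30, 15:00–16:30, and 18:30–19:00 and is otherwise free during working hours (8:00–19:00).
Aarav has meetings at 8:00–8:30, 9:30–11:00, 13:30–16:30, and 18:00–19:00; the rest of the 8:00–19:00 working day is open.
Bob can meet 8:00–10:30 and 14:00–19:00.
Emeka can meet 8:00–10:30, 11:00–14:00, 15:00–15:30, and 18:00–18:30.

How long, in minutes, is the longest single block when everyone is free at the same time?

Jamal free within 08:00–19:00: 08:00–10:30, 13:30–15:00, 16:30–18:30.
Aarav free within 08:00–19:00: 08:30–09:30, 11:00–13:30, 16:30–18:00.
Jamal ∩ Aarav: 08:30–09:30, 16:30–18:00.
Jamal ∩ Aarav ∩ Bob: 08:30–09:30, 16:30–18:00.
Jamal ∩ Aarav ∩ Bob ∩ Emeka: 08:30–09:30.
Single common window of 60 minutes.

60 minutes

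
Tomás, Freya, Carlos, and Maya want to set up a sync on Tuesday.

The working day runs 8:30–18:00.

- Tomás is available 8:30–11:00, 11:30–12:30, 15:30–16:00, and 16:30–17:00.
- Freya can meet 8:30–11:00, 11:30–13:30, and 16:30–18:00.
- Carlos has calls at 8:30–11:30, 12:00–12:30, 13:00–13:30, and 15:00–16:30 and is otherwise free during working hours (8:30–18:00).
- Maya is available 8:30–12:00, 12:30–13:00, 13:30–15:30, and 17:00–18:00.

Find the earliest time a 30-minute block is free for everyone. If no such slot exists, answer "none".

11:30

Carlos free within 08:30–18:00: 11:30–12:00, 12:30–13:00, 13:30–15:00, 16:30–18:00.
Tomás ∩ Freya: 08:30–11:00, 11:30–12:30, 16:30–17:00.
Tomás ∩ Freya ∩ Carlos: 11:30–12:00, 16:30–17:00.
Tomás ∩ Freya ∩ Carlos ∩ Maya: 11:30–12:00.
Windows ≥ 30 min: 11:30–12:00.
Earliest such window starts at 11:30.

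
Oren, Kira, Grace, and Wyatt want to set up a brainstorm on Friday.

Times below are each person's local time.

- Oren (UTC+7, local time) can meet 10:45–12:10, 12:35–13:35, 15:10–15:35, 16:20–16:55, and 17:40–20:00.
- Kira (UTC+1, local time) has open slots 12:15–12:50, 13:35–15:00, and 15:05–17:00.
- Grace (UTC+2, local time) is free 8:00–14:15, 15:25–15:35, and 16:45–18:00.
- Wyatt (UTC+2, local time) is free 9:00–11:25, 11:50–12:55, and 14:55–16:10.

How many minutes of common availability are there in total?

0 minutes

Oren → UTC: 03:45–05:10, 05:35–06:35, 08:10–08:35, 09:20–09:55, 10:40–13:00.
Kira → UTC: 11:15–11:50, 12:35–14:00, 14:05–16:00.
Grace → UTC: 06:00–12:15, 13:25–13:35, 14:45–16:00.
Wyatt → UTC: 07:00–09:25, 09:50–10:55, 12:55–14:10.
Oren ∩ Kira: 11:15–11:50, 12:35–13:00.
Oren ∩ Kira ∩ Grace: 11:15–11:50.
Oren ∩ Kira ∩ Grace ∩ Wyatt: (none).
Total common minutes: 0.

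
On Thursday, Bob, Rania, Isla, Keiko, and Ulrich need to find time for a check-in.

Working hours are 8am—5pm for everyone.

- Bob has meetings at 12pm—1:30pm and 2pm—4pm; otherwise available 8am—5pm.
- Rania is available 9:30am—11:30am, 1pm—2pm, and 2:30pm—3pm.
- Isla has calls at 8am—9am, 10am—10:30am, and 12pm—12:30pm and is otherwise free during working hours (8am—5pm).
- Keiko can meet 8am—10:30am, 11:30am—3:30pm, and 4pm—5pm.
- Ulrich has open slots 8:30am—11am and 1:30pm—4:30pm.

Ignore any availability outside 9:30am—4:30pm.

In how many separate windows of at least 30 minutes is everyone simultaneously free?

Bob free within 08:00–17:00: 08:00–12:00, 13:30–14:00, 16:00–17:00.
Isla free within 08:00–17:00: 09:00–10:00, 10:30–12:00, 12:30–17:00.
Bob ∩ Rania: 09:30–11:30, 13:30–14:00.
Bob ∩ Rania ∩ Isla: 09:30–10:00, 10:30–11:30, 13:30–14:00.
Bob ∩ Rania ∩ Isla ∩ Keiko: 09:30–10:00, 13:30–14:00.
Bob ∩ Rania ∩ Isla ∩ Keiko ∩ Ulrich: 09:30–10:00, 13:30–14:00.
Restricted to 09:30–16:30: 09:30–10:00, 13:30–14:00.
Windows ≥ 30 min: 09:30–10:00, 13:30–14:00.
That's 2 windows.

2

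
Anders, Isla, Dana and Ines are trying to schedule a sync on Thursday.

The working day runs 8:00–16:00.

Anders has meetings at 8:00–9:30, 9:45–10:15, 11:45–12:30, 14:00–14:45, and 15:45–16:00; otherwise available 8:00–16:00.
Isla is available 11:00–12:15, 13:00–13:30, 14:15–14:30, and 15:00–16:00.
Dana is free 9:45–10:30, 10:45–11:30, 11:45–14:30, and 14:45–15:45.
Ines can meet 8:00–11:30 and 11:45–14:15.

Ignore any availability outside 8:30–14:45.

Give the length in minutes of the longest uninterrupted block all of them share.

Anders free within 08:00–16:00: 09:30–09:45, 10:15–11:45, 12:30–14:00, 14:45–15:45.
Anders ∩ Isla: 11:00–11:45, 13:00–13:30, 15:00–15:45.
Anders ∩ Isla ∩ Dana: 11:00–11:30, 13:00–13:30, 15:00–15:45.
Anders ∩ Isla ∩ Dana ∩ Ines: 11:00–11:30, 13:00–13:30.
Restricted to 08:30–14:45: 11:00–11:30, 13:00–13:30.
Common window lengths: 30, 30 min; longest is 30.

30 minutes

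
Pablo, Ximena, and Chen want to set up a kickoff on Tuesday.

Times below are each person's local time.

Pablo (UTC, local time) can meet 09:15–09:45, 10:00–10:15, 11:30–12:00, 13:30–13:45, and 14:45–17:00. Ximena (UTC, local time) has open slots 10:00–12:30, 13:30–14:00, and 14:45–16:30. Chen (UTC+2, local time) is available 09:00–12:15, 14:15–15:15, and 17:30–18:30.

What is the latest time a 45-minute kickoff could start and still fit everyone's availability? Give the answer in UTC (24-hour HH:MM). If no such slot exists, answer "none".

Pablo → UTC: 09:15–09:45, 10:00–10:15, 11:30–12:00, 13:30–13:45, 14:45–17:00.
Ximena → UTC: 10:00–12:30, 13:30–14:00, 14:45–16:30.
Chen → UTC: 07:00–10:15, 12:15–13:15, 15:30–16:30.
Pablo ∩ Ximena: 10:00–10:15, 11:30–12:00, 13:30–13:45, 14:45–16:30.
Pablo ∩ Ximena ∩ Chen: 10:00–10:15, 15:30–16:30.
Windows ≥ 45 min: 15:30–16:30.
Latest start in the last window 15:30–16:30 is 16:30 − 45 min = 15:45.

15:45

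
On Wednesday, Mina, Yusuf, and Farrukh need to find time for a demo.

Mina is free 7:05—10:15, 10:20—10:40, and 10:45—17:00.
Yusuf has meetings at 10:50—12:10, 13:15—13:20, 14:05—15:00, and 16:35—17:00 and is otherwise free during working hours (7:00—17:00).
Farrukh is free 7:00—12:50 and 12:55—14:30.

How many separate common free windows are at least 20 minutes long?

5

Yusuf free within 07:00–17:00: 07:00–10:50, 12:10–13:15, 13:20–14:05, 15:00–16:35.
Mina ∩ Yusuf: 07:05–10:15, 10:20–10:40, 10:45–10:50, 12:10–13:15, 13:20–14:05, 15:00–16:35.
Mina ∩ Yusuf ∩ Farrukh: 07:05–10:15, 10:20–10:40, 10:45–10:50, 12:10–12:50, 12:55–13:15, 13:20–14:05.
Windows ≥ 20 min: 07:05–10:15, 10:20–10:40, 12:10–12:50, 12:55–13:15, 13:20–14:05.
That's 5 windows.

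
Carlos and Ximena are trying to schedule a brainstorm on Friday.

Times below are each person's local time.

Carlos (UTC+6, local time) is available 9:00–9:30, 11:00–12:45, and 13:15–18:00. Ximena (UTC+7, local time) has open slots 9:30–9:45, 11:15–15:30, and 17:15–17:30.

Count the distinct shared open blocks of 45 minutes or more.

Carlos → UTC: 03:00–03:30, 05:00–06:45, 07:15–12:00.
Ximena → UTC: 02:30–02:45, 04:15–08:30, 10:15–10:30.
Carlos ∩ Ximena: 05:00–06:45, 07:15–08:30, 10:15–10:30.
Windows ≥ 45 min: 05:00–06:45, 07:15–08:30.
That's 2 windows.

2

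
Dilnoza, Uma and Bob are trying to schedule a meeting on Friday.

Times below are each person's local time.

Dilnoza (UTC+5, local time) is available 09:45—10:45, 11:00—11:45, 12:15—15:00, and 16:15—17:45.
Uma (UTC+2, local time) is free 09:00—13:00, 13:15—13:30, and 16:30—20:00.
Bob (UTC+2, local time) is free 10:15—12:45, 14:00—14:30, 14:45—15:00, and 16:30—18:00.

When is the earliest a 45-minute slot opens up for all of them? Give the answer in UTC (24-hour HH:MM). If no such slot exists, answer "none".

08:15

Dilnoza → UTC: 04:45–05:45, 06:00–06:45, 07:15–10:00, 11:15–12:45.
Uma → UTC: 07:00–11:00, 11:15–11:30, 14:30–18:00.
Bob → UTC: 08:15–10:45, 12:00–12:30, 12:45–13:00, 14:30–16:00.
Dilnoza ∩ Uma: 07:15–10:00, 11:15–11:30.
Dilnoza ∩ Uma ∩ Bob: 08:15–10:00.
Windows ≥ 45 min: 08:15–10:00.
Earliest such window starts at 08:15.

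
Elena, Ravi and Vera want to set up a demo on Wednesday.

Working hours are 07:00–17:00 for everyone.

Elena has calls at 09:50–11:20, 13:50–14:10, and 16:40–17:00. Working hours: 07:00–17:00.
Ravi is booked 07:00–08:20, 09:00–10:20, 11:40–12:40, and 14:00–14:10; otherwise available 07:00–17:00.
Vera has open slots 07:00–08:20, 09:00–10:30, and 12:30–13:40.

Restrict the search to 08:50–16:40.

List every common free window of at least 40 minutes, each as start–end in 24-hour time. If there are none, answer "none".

Elena free within 07:00–17:00: 07:00–09:50, 11:20–13:50, 14:10–16:40.
Ravi free within 07:00–17:00: 08:20–09:00, 10:20–11:40, 12:40–14:00, 14:10–17:00.
Elena ∩ Ravi: 08:20–09:00, 11:20–11:40, 12:40–13:50, 14:10–16:40.
Elena ∩ Ravi ∩ Vera: 12:40–13:40.
Restricted to 08:50–16:40: 12:40–13:40.
Windows ≥ 40 min: 12:40–13:40.

12:40–13:40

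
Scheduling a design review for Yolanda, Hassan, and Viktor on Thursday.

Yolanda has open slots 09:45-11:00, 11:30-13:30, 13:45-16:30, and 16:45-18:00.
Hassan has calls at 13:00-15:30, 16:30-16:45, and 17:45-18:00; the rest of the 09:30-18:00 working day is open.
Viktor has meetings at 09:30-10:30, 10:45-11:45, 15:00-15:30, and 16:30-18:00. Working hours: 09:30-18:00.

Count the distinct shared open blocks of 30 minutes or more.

Hassan free within 09:30–18:00: 09:30–13:00, 15:30–16:30, 16:45–17:45.
Viktor free within 09:30–18:00: 10:30–10:45, 11:45–15:00, 15:30–16:30.
Yolanda ∩ Hassan: 09:45–11:00, 11:30–13:00, 15:30–16:30, 16:45–17:45.
Yolanda ∩ Hassan ∩ Viktor: 10:30–10:45, 11:45–13:00, 15:30–16:30.
Windows ≥ 30 min: 11:45–13:00, 15:30–16:30.
That's 2 windows.

2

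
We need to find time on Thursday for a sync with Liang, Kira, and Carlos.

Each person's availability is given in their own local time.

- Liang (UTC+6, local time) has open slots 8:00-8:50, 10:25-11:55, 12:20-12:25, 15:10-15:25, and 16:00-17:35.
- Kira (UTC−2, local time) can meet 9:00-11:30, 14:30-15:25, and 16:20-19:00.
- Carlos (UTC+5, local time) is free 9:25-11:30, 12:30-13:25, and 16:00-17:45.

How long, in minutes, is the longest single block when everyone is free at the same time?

Liang → UTC: 02:00–02:50, 04:25–05:55, 06:20–06:25, 09:10–09:25, 10:00–11:35.
Kira → UTC: 11:00–13:30, 16:30–17:25, 18:20–21:00.
Carlos → UTC: 04:25–06:30, 07:30–08:25, 11:00–12:45.
Liang ∩ Kira: 11:00–11:35.
Liang ∩ Kira ∩ Carlos: 11:00–11:35.
Single common window of 35 minutes.

35 minutes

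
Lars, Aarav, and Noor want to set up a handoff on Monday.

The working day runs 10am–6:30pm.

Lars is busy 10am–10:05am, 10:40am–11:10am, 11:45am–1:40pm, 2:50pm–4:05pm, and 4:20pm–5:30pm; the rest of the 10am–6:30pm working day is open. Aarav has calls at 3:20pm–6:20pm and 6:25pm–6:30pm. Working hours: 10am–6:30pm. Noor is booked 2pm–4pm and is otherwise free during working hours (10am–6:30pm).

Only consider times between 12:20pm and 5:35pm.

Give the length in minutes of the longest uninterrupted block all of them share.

Lars free within 10:00–18:30: 10:05–10:40, 11:10–11:45, 13:40–14:50, 16:05–16:20, 17:30–18:30.
Aarav free within 10:00–18:30: 10:00–15:20, 18:20–18:25.
Noor free within 10:00–18:30: 10:00–14:00, 16:00–18:30.
Lars ∩ Aarav: 10:05–10:40, 11:10–11:45, 13:40–14:50, 18:20–18:25.
Lars ∩ Aarav ∩ Noor: 10:05–10:40, 11:10–11:45, 13:40–14:00, 18:20–18:25.
Restricted to 12:20–17:35: 13:40–14:00.
Single common window of 20 minutes.

20 minutes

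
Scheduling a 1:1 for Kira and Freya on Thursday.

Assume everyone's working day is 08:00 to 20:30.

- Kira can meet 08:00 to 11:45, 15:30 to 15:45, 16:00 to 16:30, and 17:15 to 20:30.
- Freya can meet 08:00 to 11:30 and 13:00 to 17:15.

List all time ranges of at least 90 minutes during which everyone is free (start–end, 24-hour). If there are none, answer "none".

08:00–11:30

Kira ∩ Freya: 08:00–11:30, 15:30–15:45, 16:00–16:30.
Windows ≥ 90 min: 08:00–11:30.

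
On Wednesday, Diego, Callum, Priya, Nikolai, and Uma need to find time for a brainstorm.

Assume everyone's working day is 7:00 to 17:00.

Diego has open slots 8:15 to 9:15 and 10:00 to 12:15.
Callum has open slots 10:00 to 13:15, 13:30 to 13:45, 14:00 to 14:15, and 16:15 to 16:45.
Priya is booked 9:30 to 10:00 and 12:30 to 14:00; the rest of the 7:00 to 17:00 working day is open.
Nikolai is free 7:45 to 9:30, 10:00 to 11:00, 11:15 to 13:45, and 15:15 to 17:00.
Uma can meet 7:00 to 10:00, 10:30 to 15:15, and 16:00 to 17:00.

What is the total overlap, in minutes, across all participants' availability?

Priya free within 07:00–17:00: 07:00–09:30, 10:00–12:30, 14:00–17:00.
Diego ∩ Callum: 10:00–12:15.
Diego ∩ Callum ∩ Priya: 10:00–12:15.
Diego ∩ Callum ∩ Priya ∩ Nikolai: 10:00–11:00, 11:15–12:15.
Diego ∩ Callum ∩ Priya ∩ Nikolai ∩ Uma: 10:30–11:00, 11:15–12:15.
Total common minutes: 30 + 60 = 90.

90 minutes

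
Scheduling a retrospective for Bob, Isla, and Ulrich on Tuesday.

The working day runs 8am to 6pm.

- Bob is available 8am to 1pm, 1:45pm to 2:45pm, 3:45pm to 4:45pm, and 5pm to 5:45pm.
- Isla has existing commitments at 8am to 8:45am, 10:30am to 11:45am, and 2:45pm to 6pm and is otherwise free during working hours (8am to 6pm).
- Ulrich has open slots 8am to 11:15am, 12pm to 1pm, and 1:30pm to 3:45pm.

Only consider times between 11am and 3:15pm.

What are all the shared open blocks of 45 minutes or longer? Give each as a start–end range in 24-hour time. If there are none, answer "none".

12:00–13:00, 13:45–14:45

Isla free within 08:00–18:00: 08:45–10:30, 11:45–14:45.
Bob ∩ Isla: 08:45–10:30, 11:45–13:00, 13:45–14:45.
Bob ∩ Isla ∩ Ulrich: 08:45–10:30, 12:00–13:00, 13:45–14:45.
Restricted to 11:00–15:15: 12:00–13:00, 13:45–14:45.
Windows ≥ 45 min: 12:00–13:00, 13:45–14:45.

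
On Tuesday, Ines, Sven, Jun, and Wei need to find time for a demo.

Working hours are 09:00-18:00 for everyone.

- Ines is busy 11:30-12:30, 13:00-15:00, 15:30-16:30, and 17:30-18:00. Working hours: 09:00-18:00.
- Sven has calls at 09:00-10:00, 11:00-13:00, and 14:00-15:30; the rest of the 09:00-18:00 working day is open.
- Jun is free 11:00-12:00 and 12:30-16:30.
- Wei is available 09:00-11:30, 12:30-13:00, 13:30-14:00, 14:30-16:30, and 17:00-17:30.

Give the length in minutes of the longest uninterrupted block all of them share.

Ines free within 09:00–18:00: 09:00–11:30, 12:30–13:00, 15:00–15:30, 16:30–17:30.
Sven free within 09:00–18:00: 10:00–11:00, 13:00–14:00, 15:30–18:00.
Ines ∩ Sven: 10:00–11:00, 16:30–17:30.
Ines ∩ Sven ∩ Jun: (none).
Ines ∩ Sven ∩ Jun ∩ Wei: (none).
No common window.

0 minutes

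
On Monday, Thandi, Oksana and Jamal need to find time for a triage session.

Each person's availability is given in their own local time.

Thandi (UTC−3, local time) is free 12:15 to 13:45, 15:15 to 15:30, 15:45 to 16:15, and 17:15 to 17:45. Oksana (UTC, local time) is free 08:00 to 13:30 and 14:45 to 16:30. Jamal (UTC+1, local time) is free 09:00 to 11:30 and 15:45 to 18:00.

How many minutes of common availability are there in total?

75 minutes

Thandi → UTC: 15:15–16:45, 18:15–18:30, 18:45–19:15, 20:15–20:45.
Oksana → UTC: 08:00–13:30, 14:45–16:30.
Jamal → UTC: 08:00–10:30, 14:45–17:00.
Thandi ∩ Oksana: 15:15–16:30.
Thandi ∩ Oksana ∩ Jamal: 15:15–16:30.
Total common minutes: 75.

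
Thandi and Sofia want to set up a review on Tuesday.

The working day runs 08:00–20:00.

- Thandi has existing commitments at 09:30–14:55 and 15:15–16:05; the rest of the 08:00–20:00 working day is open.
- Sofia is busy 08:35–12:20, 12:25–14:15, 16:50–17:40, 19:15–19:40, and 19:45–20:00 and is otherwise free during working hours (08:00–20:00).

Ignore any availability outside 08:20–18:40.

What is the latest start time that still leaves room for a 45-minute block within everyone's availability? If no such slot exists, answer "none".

Thandi free within 08:00–20:00: 08:00–09:30, 14:55–15:15, 16:05–20:00.
Sofia free within 08:00–20:00: 08:00–08:35, 12:20–12:25, 14:15–16:50, 17:40–19:15, 19:40–19:45.
Thandi ∩ Sofia: 08:00–08:35, 14:55–15:15, 16:05–16:50, 17:40–19:15, 19:40–19:45.
Restricted to 08:20–18:40: 08:20–08:35, 14:55–15:15, 16:05–16:50, 17:40–18:40.
Windows ≥ 45 min: 16:05–16:50, 17:40–18:40.
Latest start in the last window 17:40–18:40 is 18:40 − 45 min = 17:55.

17:55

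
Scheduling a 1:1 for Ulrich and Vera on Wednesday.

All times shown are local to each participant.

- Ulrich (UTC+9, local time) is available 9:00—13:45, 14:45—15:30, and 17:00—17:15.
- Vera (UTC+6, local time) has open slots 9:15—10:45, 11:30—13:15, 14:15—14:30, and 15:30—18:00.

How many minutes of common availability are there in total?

135 minutes

Ulrich → UTC: 00:00–04:45, 05:45–06:30, 08:00–08:15.
Vera → UTC: 03:15–04:45, 05:30–07:15, 08:15–08:30, 09:30–12:00.
Ulrich ∩ Vera: 03:15–04:45, 05:45–06:30.
Total common minutes: 90 + 45 = 135.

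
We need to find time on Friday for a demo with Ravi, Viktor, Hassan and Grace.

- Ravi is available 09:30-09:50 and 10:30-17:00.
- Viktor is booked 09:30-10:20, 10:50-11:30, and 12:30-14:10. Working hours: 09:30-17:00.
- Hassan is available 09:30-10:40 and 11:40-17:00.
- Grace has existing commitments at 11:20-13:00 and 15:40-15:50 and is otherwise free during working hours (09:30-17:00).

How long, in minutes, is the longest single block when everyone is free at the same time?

90 minutes

Viktor free within 09:30–17:00: 10:20–10:50, 11:30–12:30, 14:10–17:00.
Grace free within 09:30–17:00: 09:30–11:20, 13:00–15:40, 15:50–17:00.
Ravi ∩ Viktor: 10:30–10:50, 11:30–12:30, 14:10–17:00.
Ravi ∩ Viktor ∩ Hassan: 10:30–10:40, 11:40–12:30, 14:10–17:00.
Ravi ∩ Viktor ∩ Hassan ∩ Grace: 10:30–10:40, 14:10–15:40, 15:50–17:00.
Common window lengths: 10, 90, 70 min; longest is 90.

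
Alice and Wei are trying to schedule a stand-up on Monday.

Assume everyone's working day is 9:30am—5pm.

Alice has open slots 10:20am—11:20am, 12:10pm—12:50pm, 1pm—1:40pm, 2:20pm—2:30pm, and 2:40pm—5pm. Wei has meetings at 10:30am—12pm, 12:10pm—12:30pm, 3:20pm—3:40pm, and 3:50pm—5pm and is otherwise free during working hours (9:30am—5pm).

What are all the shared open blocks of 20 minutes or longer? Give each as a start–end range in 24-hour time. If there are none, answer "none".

Wei free within 09:30–17:00: 09:30–10:30, 12:00–12:10, 12:30–15:20, 15:40–15:50.
Alice ∩ Wei: 10:20–10:30, 12:30–12:50, 13:00–13:40, 14:20–14:30, 14:40–15:20, 15:40–15:50.
Windows ≥ 20 min: 12:30–12:50, 13:00–13:40, 14:40–15:20.

12:30–12:50, 13:00–13:40, 14:40–15:20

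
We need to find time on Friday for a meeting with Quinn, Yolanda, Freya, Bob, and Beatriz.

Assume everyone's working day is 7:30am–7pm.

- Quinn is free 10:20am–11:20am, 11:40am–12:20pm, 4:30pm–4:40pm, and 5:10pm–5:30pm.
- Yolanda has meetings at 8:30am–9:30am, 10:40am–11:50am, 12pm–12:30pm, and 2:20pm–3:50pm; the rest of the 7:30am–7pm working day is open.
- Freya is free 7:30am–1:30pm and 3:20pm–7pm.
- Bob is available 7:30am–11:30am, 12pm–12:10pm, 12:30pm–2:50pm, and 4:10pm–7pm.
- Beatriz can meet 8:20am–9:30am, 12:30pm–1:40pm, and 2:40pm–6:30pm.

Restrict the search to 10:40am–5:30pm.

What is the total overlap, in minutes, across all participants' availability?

30 minutes

Yolanda free within 07:30–19:00: 07:30–08:30, 09:30–10:40, 11:50–12:00, 12:30–14:20, 15:50–19:00.
Quinn ∩ Yolanda: 10:20–10:40, 11:50–12:00, 16:30–16:40, 17:10–17:30.
Quinn ∩ Yolanda ∩ Freya: 10:20–10:40, 11:50–12:00, 16:30–16:40, 17:10–17:30.
Quinn ∩ Yolanda ∩ Freya ∩ Bob: 10:20–10:40, 16:30–16:40, 17:10–17:30.
Quinn ∩ Yolanda ∩ Freya ∩ Bob ∩ Beatriz: 16:30–16:40, 17:10–17:30.
Restricted to 10:40–17:30: 16:30–16:40, 17:10–17:30.
Total common minutes: 10 + 20 = 30.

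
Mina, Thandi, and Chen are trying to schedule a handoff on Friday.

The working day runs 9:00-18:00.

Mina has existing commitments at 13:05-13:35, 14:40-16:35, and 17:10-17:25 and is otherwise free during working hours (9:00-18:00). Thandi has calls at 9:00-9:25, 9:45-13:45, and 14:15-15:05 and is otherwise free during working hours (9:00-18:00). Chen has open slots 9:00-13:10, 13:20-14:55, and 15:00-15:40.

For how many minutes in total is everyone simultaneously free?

Mina free within 09:00–18:00: 09:00–13:05, 13:35–14:40, 16:35–17:10, 17:25–18:00.
Thandi free within 09:00–18:00: 09:25–09:45, 13:45–14:15, 15:05–18:00.
Mina ∩ Thandi: 09:25–09:45, 13:45–14:15, 16:35–17:10, 17:25–18:00.
Mina ∩ Thandi ∩ Chen: 09:25–09:45, 13:45–14:15.
Total common minutes: 20 + 30 = 50.

50 minutes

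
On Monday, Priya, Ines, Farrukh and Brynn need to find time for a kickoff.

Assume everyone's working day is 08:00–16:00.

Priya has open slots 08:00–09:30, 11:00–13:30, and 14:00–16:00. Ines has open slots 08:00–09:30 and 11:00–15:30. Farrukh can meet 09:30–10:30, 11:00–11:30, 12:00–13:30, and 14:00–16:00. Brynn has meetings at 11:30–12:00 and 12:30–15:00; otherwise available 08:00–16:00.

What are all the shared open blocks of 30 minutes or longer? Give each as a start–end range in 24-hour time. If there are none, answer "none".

Brynn free within 08:00–16:00: 08:00–11:30, 12:00–12:30, 15:00–16:00.
Priya ∩ Ines: 08:00–09:30, 11:00–13:30, 14:00–15:30.
Priya ∩ Ines ∩ Farrukh: 11:00–11:30, 12:00–13:30, 14:00–15:30.
Priya ∩ Ines ∩ Farrukh ∩ Brynn: 11:00–11:30, 12:00–12:30, 15:00–15:30.
Windows ≥ 30 min: 11:00–11:30, 12:00–12:30, 15:00–15:30.

11:00–11:30, 12:00–12:30, 15:00–15:30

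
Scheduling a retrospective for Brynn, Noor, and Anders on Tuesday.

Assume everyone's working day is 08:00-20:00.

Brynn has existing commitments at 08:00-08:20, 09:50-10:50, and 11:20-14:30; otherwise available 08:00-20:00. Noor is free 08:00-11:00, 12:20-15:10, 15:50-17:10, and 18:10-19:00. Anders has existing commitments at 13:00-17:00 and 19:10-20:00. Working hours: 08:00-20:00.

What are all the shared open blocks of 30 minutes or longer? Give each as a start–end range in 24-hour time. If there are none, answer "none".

Brynn free within 08:00–20:00: 08:20–09:50, 10:50–11:20, 14:30–20:00.
Anders free within 08:00–20:00: 08:00–13:00, 17:00–19:10.
Brynn ∩ Noor: 08:20–09:50, 10:50–11:00, 14:30–15:10, 15:50–17:10, 18:10–19:00.
Brynn ∩ Noor ∩ Anders: 08:20–09:50, 10:50–11:00, 17:00–17:10, 18:10–19:00.
Windows ≥ 30 min: 08:20–09:50, 18:10–19:00.

08:20–09:50, 18:10–19:00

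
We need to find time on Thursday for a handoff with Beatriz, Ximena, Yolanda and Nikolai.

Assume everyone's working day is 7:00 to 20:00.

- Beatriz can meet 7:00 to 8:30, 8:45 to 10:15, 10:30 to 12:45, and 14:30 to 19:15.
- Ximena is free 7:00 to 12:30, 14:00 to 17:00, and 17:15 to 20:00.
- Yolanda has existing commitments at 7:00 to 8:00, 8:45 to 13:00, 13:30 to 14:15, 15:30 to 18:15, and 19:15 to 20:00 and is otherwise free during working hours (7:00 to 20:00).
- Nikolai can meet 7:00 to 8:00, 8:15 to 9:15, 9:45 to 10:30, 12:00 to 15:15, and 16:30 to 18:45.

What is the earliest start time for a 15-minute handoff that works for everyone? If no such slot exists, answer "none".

08:15

Yolanda free within 07:00–20:00: 08:00–08:45, 13:00–13:30, 14:15–15:30, 18:15–19:15.
Beatriz ∩ Ximena: 07:00–08:30, 08:45–10:15, 10:30–12:30, 14:30–17:00, 17:15–19:15.
Beatriz ∩ Ximena ∩ Yolanda: 08:00–08:30, 14:30–15:30, 18:15–19:15.
Beatriz ∩ Ximena ∩ Yolanda ∩ Nikolai: 08:15–08:30, 14:30–15:15, 18:15–18:45.
Windows ≥ 15 min: 08:15–08:30, 14:30–15:15, 18:15–18:45.
Earliest such window starts at 08:15.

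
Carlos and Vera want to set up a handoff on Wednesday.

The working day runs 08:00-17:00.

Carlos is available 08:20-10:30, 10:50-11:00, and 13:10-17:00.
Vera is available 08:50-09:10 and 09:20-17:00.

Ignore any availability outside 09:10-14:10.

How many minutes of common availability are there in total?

Carlos ∩ Vera: 08:50–09:10, 09:20–10:30, 10:50–11:00, 13:10–17:00.
Restricted to 09:10–14:10: 09:20–10:30, 10:50–11:00, 13:10–14:10.
Total common minutes: 70 + 10 + 60 = 140.

140 minutes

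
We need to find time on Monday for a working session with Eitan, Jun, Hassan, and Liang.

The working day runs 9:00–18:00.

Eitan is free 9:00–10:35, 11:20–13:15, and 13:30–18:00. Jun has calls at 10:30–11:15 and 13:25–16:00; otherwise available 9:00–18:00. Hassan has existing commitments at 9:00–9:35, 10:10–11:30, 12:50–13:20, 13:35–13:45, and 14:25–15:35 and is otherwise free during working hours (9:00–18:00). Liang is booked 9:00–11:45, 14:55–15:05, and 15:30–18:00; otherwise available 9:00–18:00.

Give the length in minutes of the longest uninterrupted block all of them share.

65 minutes

Jun free within 09:00–18:00: 09:00–10:30, 11:15–13:25, 16:00–18:00.
Hassan free within 09:00–18:00: 09:35–10:10, 11:30–12:50, 13:20–13:35, 13:45–14:25, 15:35–18:00.
Liang free within 09:00–18:00: 11:45–14:55, 15:05–15:30.
Eitan ∩ Jun: 09:00–10:30, 11:20–13:15, 16:00–18:00.
Eitan ∩ Jun ∩ Hassan: 09:35–10:10, 11:30–12:50, 16:00–18:00.
Eitan ∩ Jun ∩ Hassan ∩ Liang: 11:45–12:50.
Single common window of 65 minutes.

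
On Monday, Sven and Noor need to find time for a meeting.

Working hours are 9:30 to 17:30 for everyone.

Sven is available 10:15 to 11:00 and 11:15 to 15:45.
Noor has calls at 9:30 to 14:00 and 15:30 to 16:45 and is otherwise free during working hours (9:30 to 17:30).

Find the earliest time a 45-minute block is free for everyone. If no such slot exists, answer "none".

14:00

Noor free within 09:30–17:30: 14:00–15:30, 16:45–17:30.
Sven ∩ Noor: 14:00–15:30.
Windows ≥ 45 min: 14:00–15:30.
Earliest such window starts at 14:00.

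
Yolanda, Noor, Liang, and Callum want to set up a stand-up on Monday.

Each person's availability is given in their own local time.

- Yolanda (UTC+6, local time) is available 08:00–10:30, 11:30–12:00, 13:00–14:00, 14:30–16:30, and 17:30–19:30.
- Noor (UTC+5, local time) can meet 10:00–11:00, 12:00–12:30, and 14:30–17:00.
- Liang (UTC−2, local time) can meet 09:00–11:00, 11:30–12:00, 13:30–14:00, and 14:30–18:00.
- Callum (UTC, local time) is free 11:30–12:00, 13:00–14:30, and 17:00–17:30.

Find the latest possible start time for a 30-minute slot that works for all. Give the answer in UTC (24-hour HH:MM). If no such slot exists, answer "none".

Yolanda → UTC: 02:00–04:30, 05:30–06:00, 07:00–08:00, 08:30–10:30, 11:30–13:30.
Noor → UTC: 05:00–06:00, 07:00–07:30, 09:30–12:00.
Liang → UTC: 11:00–13:00, 13:30–14:00, 15:30–16:00, 16:30–20:00.
Callum → UTC: 11:30–12:00, 13:00–14:30, 17:00–17:30.
Yolanda ∩ Noor: 05:30–06:00, 07:00–07:30, 09:30–10:30, 11:30–12:00.
Yolanda ∩ Noor ∩ Liang: 11:30–12:00.
Yolanda ∩ Noor ∩ Liang ∩ Callum: 11:30–12:00.
Windows ≥ 30 min: 11:30–12:00.
Latest start in the last window 11:30–12:00 is 12:00 − 30 min = 11:30.

11:30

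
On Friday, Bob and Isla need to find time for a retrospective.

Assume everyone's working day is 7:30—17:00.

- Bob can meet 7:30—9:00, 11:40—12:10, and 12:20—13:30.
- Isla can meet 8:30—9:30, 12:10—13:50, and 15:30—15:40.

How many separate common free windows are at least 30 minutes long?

Bob ∩ Isla: 08:30–09:00, 12:20–13:30.
Windows ≥ 30 min: 08:30–09:00, 12:20–13:30.
That's 2 windows.

2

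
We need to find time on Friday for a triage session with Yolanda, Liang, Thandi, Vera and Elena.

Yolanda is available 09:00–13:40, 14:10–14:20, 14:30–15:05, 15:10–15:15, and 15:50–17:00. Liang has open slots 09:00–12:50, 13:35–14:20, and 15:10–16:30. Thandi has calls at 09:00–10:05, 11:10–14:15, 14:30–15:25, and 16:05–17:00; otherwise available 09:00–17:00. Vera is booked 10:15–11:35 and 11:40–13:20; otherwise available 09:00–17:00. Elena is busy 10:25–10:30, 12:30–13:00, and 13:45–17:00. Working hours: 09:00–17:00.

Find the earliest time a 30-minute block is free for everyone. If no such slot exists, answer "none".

none

Thandi free within 09:00–17:00: 10:05–11:10, 14:15–14:30, 15:25–16:05.
Vera free within 09:00–17:00: 09:00–10:15, 11:35–11:40, 13:20–17:00.
Elena free within 09:00–17:00: 09:00–10:25, 10:30–12:30, 13:00–13:45.
Yolanda ∩ Liang: 09:00–12:50, 13:35–13:40, 14:10–14:20, 15:10–15:15, 15:50–16:30.
Yolanda ∩ Liang ∩ Thandi: 10:05–11:10, 14:15–14:20, 15:50–16:05.
Yolanda ∩ Liang ∩ Thandi ∩ Vera: 10:05–10:15, 14:15–14:20, 15:50–16:05.
Yolanda ∩ Liang ∩ Thandi ∩ Vera ∩ Elena: 10:05–10:15.
Windows ≥ 30 min: (none).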